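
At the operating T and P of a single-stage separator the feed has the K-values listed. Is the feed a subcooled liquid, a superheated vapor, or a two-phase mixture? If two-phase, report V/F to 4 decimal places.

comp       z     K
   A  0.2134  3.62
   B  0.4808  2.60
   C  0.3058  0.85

superheated vapor

ΣzᵢKᵢ = 2.2825; Σzᵢ/Kᵢ = 0.6036.
Since Σzᵢ/Kᵢ < 1 the mixture is above its dew point — single vapor phase.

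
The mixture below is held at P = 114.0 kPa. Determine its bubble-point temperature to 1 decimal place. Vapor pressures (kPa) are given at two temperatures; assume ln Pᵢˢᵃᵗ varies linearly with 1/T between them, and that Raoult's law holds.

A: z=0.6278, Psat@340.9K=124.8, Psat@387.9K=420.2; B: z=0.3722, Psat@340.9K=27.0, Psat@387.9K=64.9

T = 350.1 K

Bubble-point temperature: ΣzᵢPᵢˢᵃᵗ(T) = P. Interpolate ln Pᵢˢᵃᵗ = aᵢ + bᵢ/T.
  T = 340.9 K: ΣzᵢPᵢˢᵃᵗ = 88.40 kPa
  T = 387.9 K: ΣzᵢPᵢˢᵃᵗ = 287.96 kPa
  T = 364.4 K: ΣzᵢPᵢˢᵃᵗ = 165.53 kPa
  T = 352.6 K: ΣzᵢPᵢˢᵃᵗ = 122.03 kPa
  T = 346.8 K: ΣzᵢPᵢˢᵃᵗ = 104.28 kPa
  T = 349.7 K: ΣzᵢPᵢˢᵃᵗ = 112.87 kPa
Interpolating between 349.7 K and 352.6 K gives T ≈ 350.1 K.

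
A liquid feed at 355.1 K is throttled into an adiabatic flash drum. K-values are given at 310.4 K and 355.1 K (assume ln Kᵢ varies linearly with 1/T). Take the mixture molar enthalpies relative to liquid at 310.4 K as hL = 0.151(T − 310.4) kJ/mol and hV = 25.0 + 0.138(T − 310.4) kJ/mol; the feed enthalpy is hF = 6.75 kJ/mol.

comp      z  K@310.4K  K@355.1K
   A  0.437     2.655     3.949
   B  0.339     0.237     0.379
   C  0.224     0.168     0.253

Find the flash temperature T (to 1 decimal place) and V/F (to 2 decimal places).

T = 314.9 K, V/F = 0.24

Adiabatic flash: solve Rachford–Rice at each trial T, then check hF = ψ·hV(T) + (1−ψ)·hL(T).
  T = 310.4 K: K = (2.655, 0.237, 0.168), RR gives ψ = 0.212, H_out = 5.312 kJ/mol
  T = 355.1 K: K = (3.949, 0.379, 0.253), RR gives ψ = 0.458, H_out = 17.928 kJ/mol
  T = 332.8 K: K = (3.283, 0.305, 0.209), RR gives ψ = 0.348, H_out = 11.992 kJ/mol
  T = 321.6 K: K = (2.963, 0.270, 0.188), RR gives ψ = 0.286, H_out = 8.794 kJ/mol
  T = 316.0 K: K = (2.808, 0.253, 0.178), RR gives ψ = 0.251, H_out = 7.098 kJ/mol
  T = 313.2 K: K = (2.731, 0.245, 0.173), RR gives ψ = 0.232, H_out = 6.218 kJ/mol
  T = 314.6 K: K = (2.769, 0.249, 0.175), RR gives ψ = 0.242, H_out = 6.661 kJ/mol
Linear interpolation between T = 314.6 (H_out = 6.661) and T = 316.0 (H_out = 7.098) on hF = 6.75 gives T ≈ 314.9 K, at which ψ = 0.24.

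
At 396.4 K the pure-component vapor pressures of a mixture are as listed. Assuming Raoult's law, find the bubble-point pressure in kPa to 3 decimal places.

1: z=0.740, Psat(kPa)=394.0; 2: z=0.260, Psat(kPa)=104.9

Pbub = 318.834 kPa

At the bubble point ψ → 0, so ΣzᵢKᵢ = 1 with Kᵢ = Pᵢˢᵃᵗ/P ⇒ P = ΣzᵢPᵢˢᵃᵗ.
P = 0.740·394.0 + 0.260·104.9 = 318.834 kPa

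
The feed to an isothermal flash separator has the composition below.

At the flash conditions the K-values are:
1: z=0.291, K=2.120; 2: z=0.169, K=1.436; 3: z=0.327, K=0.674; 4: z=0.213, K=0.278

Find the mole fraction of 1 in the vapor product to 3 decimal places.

y_1 = 0.466

Material balance + equilibrium reduce to Σ zᵢ(Kᵢ−1)/(1+V/F(Kᵢ−1)) = 0.
g(0) = ΣzᵢKᵢ − 1 = 0.139 and g(1) = 1 − Σzᵢ/Kᵢ = -0.506, so a root lies in (0, 1).
Iterate (Newton) starting at V/F = 0.5:
  V/F = 0.500: g = -0.0986, g' = -0.493 → V/F = 0.300
  V/F = 0.300: g = -0.0054, g' = -0.453 → V/F = 0.288
Converged at V/F = 0.288.
Compositions from xᵢ = zᵢ/(1+V/F(Kᵢ−1)), yᵢ = Kᵢxᵢ:
  1: x = 0.220, y = 0.466
  2: x = 0.150, y = 0.216
  3: x = 0.361, y = 0.243
  4: x = 0.269, y = 0.075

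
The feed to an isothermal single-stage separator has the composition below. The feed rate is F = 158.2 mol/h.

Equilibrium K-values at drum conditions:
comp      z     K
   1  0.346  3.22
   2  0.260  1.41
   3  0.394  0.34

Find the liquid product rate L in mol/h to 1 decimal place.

L = 66.3 mol/h

Rachford–Rice: g(ψ) = Σ zᵢ(Kᵢ−1)/(1+ψ(Kᵢ−1)) = 0.
g(0) = ΣzᵢKᵢ − 1 = 0.615 and g(1) = 1 − Σzᵢ/Kᵢ = -0.451, so a root lies in (0, 1).
Newton–Raphson from ψ = 0.5:
  ψ = 0.500: g = 0.0644, g' = -0.795 → ψ = 0.581
Converged at ψ = 0.581.
Then V = ψ·F = 0.5807·158.2 = 91.9 mol/h and L = F − V = 66.3 mol/h.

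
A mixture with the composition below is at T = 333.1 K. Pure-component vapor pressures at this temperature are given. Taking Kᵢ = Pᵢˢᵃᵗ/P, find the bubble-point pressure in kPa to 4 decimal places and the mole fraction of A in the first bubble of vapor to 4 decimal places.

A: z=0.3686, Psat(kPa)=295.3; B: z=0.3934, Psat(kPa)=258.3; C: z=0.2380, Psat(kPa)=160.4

At the bubble point ψ → 0, so ΣzᵢKᵢ = 1 with Kᵢ = Pᵢˢᵃᵗ/P ⇒ P = ΣzᵢPᵢˢᵃᵗ.
P = 0.3686·295.3 + 0.3934·258.3 + 0.2380·160.4 = 248.6380 kPa
yᵢ = zᵢPᵢˢᵃᵗ/P ⇒ y_A = 0.3686·295.3/248.6380 = 0.4378

Pbub = 248.6380 kPa, y_A = 0.4378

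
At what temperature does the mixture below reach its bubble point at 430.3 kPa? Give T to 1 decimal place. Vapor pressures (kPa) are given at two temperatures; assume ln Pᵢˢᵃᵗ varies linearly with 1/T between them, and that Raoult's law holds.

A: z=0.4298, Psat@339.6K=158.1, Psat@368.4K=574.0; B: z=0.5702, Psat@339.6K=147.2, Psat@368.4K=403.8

Bubble-point temperature: ΣzᵢPᵢˢᵃᵗ(T) = P. Interpolate ln Pᵢˢᵃᵗ = aᵢ + bᵢ/T.
  T = 339.6 K: ΣzᵢPᵢˢᵃᵗ = 151.88 kPa
  T = 368.4 K: ΣzᵢPᵢˢᵃᵗ = 476.95 kPa
  T = 354.0 K: ΣzᵢPᵢˢᵃᵗ = 274.81 kPa
  T = 361.2 K: ΣzᵢPᵢˢᵃᵗ = 363.83 kPa
  T = 364.8 K: ΣzᵢPᵢˢᵃᵗ = 417.07 kPa
  T = 366.6 K: ΣzᵢPᵢˢᵃᵗ = 446.14 kPa
Interpolating between 364.8 K and 366.6 K gives T ≈ 365.6 K.

T = 365.6 K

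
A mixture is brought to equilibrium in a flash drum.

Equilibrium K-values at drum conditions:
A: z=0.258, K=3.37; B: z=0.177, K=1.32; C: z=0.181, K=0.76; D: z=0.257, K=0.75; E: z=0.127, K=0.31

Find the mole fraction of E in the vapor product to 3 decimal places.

y_E = 0.071

Material balance + equilibrium reduce to Σ zᵢ(Kᵢ−1)/(1+V/F(Kᵢ−1)) = 0.
Check two-phase: ΣzᵢKᵢ = 1.473 > 1 and Σzᵢ/Kᵢ = 1.201 > 1, so g(0) = 0.473 > 0 and g(1) = -0.201 < 0.
Newton–Raphson from V/F = 0.55:
  V/F = 0.550: g = 0.0478, g' = -0.479 → V/F = 0.650
  V/F = 0.650: g = 0.0005, g' = -0.473 → V/F = 0.651
Converged at V/F = 0.651.
Compositions from xᵢ = zᵢ/(1+V/F(Kᵢ−1)), yᵢ = Kᵢxᵢ:
  A: x = 0.101, y = 0.342
  B: x = 0.146, y = 0.193
  C: x = 0.215, y = 0.163
  D: x = 0.307, y = 0.230
  E: x = 0.231, y = 0.071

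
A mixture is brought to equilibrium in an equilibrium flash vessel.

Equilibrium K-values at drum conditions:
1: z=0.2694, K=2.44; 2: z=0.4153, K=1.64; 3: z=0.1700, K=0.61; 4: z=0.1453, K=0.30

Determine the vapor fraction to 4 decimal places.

ψ = 0.8444

Material balance + equilibrium reduce to Σ zᵢ(Kᵢ−1)/(1+ψ(Kᵢ−1)) = 0.
g(0) = ΣzᵢKᵢ − 1 = 0.4857 and g(1) = 1 − Σzᵢ/Kᵢ = -0.1267, so a root lies in (0, 1).
Iterate (Newton) starting at ψ = 0.5:
  ψ = 0.5000: g = 0.18806, g' = -0.4949 → ψ = 0.8800
  ψ = 0.8800: g = -0.02470, g' = -0.7211 → ψ = 0.8458
  ψ = 0.8458: g = -0.00090, g' = -0.6705 → ψ = 0.8444
Converged at ψ = 0.8444.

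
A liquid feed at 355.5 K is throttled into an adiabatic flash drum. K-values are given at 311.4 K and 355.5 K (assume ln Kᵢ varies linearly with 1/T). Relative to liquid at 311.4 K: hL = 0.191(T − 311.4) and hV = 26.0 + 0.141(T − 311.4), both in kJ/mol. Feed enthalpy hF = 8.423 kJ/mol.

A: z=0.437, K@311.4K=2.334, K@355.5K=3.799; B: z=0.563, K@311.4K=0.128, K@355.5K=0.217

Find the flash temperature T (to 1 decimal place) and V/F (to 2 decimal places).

T = 327.6 K, V/F = 0.21

Adiabatic flash: solve Rachford–Rice at each trial T, then check hF = ψ·hV(T) + (1−ψ)·hL(T).
  T = 311.4 K: K = (2.334, 0.128), RR gives ψ = 0.079, H_out = 2.057 kJ/mol
  T = 355.5 K: K = (3.799, 0.217), RR gives ψ = 0.357, H_out = 16.917 kJ/mol
  T = 333.4 K: K = (3.024, 0.169), RR gives ψ = 0.248, H_out = 10.379 kJ/mol
  T = 322.4 K: K = (2.669, 0.148), RR gives ψ = 0.176, H_out = 6.568 kJ/mol
  T = 327.9 K: K = (2.844, 0.159), RR gives ψ = 0.214, H_out = 8.540 kJ/mol
  T = 325.1 K: K = (2.754, 0.153), RR gives ψ = 0.195, H_out = 7.554 kJ/mol
  T = 326.5 K: K = (2.799, 0.156), RR gives ψ = 0.205, H_out = 8.052 kJ/mol
Linear interpolation between T = 326.5 (H_out = 8.052) and T = 327.9 (H_out = 8.540) on hF = 8.423 gives T ≈ 327.6 K, at which ψ = 0.21.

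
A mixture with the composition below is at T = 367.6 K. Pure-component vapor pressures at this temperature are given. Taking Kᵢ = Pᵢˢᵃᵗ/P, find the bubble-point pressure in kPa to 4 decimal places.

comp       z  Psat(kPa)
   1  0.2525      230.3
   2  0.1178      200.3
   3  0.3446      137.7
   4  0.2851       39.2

Pbub = 140.3734 kPa

At the bubble point ψ → 0, so ΣzᵢKᵢ = 1 with Kᵢ = Pᵢˢᵃᵗ/P ⇒ P = ΣzᵢPᵢˢᵃᵗ.
P = 0.2525·230.3 + 0.1178·200.3 + 0.3446·137.7 + 0.2851·39.2 = 140.3734 kPa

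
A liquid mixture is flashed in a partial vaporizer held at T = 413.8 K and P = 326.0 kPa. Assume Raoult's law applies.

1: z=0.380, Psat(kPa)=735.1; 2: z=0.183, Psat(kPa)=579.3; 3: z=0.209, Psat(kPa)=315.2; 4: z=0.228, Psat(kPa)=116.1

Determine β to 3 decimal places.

Raoult's law: Kᵢ = Pᵢˢᵃᵗ/P = Pᵢˢᵃᵗ/326.0.
  K_1 = 735.1/326.0 = 2.25491, K_2 = 579.3/326.0 = 1.77699, K_3 = 315.2/326.0 = 0.96687, K_4 = 116.1/326.0 = 0.35613
Newton iteration, β⁰ = 0.5:
  β = 0.500: g = 0.1719, g' = -0.489 → β = 0.851
  β = 0.851: g = -0.0159, g' = -0.643 → β = 0.827
  β = 0.827: g = -0.0003, g' = -0.617 → β = 0.826
Converged at β = 0.826.

β = 0.826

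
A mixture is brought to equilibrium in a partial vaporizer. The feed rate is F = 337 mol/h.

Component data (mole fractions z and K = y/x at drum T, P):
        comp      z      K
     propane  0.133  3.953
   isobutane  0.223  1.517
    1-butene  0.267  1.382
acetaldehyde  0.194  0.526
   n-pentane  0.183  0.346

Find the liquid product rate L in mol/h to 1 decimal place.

Iterate (Newton) starting at ψ = 0.5:
  ψ = 0.500: g = 0.0375, g' = -0.502 → ψ = 0.575
Converged at ψ = 0.575.
Then V = ψ·F = 0.5747·337 = 193.7 mol/h and L = F − V = 143.3 mol/h.

L = 143.3 mol/h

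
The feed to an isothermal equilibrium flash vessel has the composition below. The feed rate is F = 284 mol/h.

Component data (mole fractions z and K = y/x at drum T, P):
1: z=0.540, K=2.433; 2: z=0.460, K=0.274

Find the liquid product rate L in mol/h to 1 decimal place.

Rachford–Rice: g(V/F) = Σ zᵢ(Kᵢ−1)/(1+V/F(Kᵢ−1)) = 0.
Check two-phase: ΣzᵢKᵢ = 1.440 > 1 and Σzᵢ/Kᵢ = 1.901 > 1, so g(0) = 0.440 > 0 and g(1) = -0.901 < 0.
Binary case is linear: z₁(K₁−1)(1+V/F(K₂−1)) + z₂(K₂−1)(1+V/F(K₁−1)) = 0
⇒ V/F = [z₁(K₁−1)+z₂(K₂−1)] / [−(K₁−1)(K₂−1)] = 0.4399/1.0404 = 0.423
Then V = V/F·F = 0.4228·284 = 120.1 mol/h and L = F − V = 163.9 mol/h.

L = 163.9 mol/h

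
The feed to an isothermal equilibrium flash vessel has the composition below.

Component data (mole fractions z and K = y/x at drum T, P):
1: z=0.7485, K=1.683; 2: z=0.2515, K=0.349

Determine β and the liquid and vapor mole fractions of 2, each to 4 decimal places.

Binary case is linear: z₁(K₁−1)(1+β(K₂−1)) + z₂(K₂−1)(1+β(K₁−1)) = 0
⇒ β = [z₁(K₁−1)+z₂(K₂−1)] / [−(K₁−1)(K₂−1)] = 0.34750/0.44463 = 0.7815
Compositions from xᵢ = zᵢ/(1+β(Kᵢ−1)), yᵢ = Kᵢxᵢ:
  1: x = 0.4880, y = 0.8213
  2: x = 0.5120, y = 0.1787

β = 0.7815, x_2 = 0.5120, y_2 = 0.1787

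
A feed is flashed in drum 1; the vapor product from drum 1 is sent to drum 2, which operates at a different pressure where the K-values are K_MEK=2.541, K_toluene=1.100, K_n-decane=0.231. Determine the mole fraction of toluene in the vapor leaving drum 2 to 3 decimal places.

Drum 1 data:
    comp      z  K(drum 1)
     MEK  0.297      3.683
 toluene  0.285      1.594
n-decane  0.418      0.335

Drum 1:
Rachford–Rice: g(ψ₁) = Σ zᵢ(Kᵢ−1)/(1+ψ₁(Kᵢ−1)) = 0.
Check two-phase: ΣzᵢKᵢ = 1.688 > 1 and Σzᵢ/Kᵢ = 1.507 > 1, so g(0) = 0.688 > 0 and g(1) = -0.507 < 0.
Newton–Raphson from ψ₁ = 0.5:
  ψ₁ = 0.500: g = 0.0544, g' = -0.865 → ψ₁ = 0.563
Converged at ψ₁ = 0.563.
Drum-1 compositions:
  MEK: x = 0.118, y = 0.436
  toluene: x = 0.214, y = 0.340
  n-decane: x = 0.668, y = 0.224
Drum-2 feed = drum-1 vapor: z₂ = (0.4357, 0.3404, 0.2238).
Drum 2:
Let ψ₂ = V/F and solve Σ zᵢ(Kᵢ−1)/(1+ψ₂(Kᵢ−1)) = 0.
Feasibility: ΣzᵢKᵢ = 1.533, Σzᵢ/Kᵢ = 1.450 — both > 1, two phases present.
Newton–Raphson from ψ₂ = 0.63:
  ψ₂ = 0.630: g = 0.0389, g' = -0.767 → ψ₂ = 0.681
  ψ₂ = 0.681: g = -0.0015, g' = -0.832 → ψ₂ = 0.679
Converged at ψ₂ = 0.679.
  MEK: x = 0.213, y = 0.541
  toluene: x = 0.319, y = 0.351
  n-decane: x = 0.468, y = 0.108

y_toluene (drum 2) = 0.351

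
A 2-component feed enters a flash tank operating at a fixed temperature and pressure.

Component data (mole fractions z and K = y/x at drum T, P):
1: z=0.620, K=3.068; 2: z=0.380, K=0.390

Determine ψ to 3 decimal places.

ψ = 0.833

Newton iteration, ψ⁰ = 0.6:
  ψ = 0.600: g = 0.2066, g' = -0.880 → ψ = 0.835
  ψ = 0.835: g = -0.0020, g' = -0.944 → ψ = 0.833
Converged at ψ = 0.833.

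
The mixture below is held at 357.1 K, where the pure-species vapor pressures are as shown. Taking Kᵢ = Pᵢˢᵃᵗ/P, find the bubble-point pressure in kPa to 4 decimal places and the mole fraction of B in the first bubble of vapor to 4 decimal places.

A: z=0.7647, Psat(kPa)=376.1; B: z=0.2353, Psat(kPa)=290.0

Pbub = 355.8407 kPa, y_B = 0.1918

At the bubble point ψ → 0, so ΣzᵢKᵢ = 1 with Kᵢ = Pᵢˢᵃᵗ/P ⇒ P = ΣzᵢPᵢˢᵃᵗ.
P = 0.7647·376.1 + 0.2353·290.0 = 355.8407 kPa
yᵢ = zᵢPᵢˢᵃᵗ/P ⇒ y_B = 0.2353·290.0/355.8407 = 0.1918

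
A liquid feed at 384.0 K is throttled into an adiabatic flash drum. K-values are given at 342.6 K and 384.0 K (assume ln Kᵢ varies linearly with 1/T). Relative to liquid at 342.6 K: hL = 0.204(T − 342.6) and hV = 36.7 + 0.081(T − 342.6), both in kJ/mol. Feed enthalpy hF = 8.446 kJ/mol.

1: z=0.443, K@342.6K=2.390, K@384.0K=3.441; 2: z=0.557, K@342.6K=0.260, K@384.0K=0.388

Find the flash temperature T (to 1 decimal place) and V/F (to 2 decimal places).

T = 344.9 K, V/F = 0.22

Adiabatic flash: solve Rachford–Rice at each trial T, then check hF = ψ·hV(T) + (1−ψ)·hL(T).
  T = 342.6 K: K = (2.390, 0.260), RR gives ψ = 0.198, H_out = 7.264 kJ/mol
  T = 384.0 K: K = (3.441, 0.388), RR gives ψ = 0.496, H_out = 24.113 kJ/mol
  T = 363.3 K: K = (2.898, 0.321), RR gives ψ = 0.359, H_out = 16.490 kJ/mol
  T = 353.0 K: K = (2.640, 0.290), RR gives ψ = 0.284, H_out = 12.196 kJ/mol
  T = 347.8 K: K = (2.514, 0.275), RR gives ψ = 0.243, H_out = 9.823 kJ/mol
  T = 345.2 K: K = (2.452, 0.267), RR gives ψ = 0.221, H_out = 8.569 kJ/mol
  T = 343.9 K: K = (2.421, 0.264), RR gives ψ = 0.210, H_out = 7.924 kJ/mol
  T = 344.5 K: K = (2.435, 0.265), RR gives ψ = 0.215, H_out = 8.223 kJ/mol
  T = 344.9 K: K = (2.444, 0.267), RR gives ψ = 0.218, H_out = 8.421 kJ/mol
  T = 345.0 K: K = (2.447, 0.267), RR gives ψ = 0.219, H_out = 8.471 kJ/mol
Linear interpolation between T = 344.9 (H_out = 8.421) and T = 345.0 (H_out = 8.471) on hF = 8.446 gives T ≈ 344.9 K, at which ψ = 0.22.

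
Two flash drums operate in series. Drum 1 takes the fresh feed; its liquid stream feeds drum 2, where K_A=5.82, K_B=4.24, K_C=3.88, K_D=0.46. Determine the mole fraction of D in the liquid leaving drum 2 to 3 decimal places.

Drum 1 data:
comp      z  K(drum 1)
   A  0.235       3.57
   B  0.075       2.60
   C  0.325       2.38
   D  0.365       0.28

x_D (drum 2) = 0.863

Drum 1:
Material balance + equilibrium reduce to Σ zᵢ(Kᵢ−1)/(1+ψ₁(Kᵢ−1)) = 0.
Feasibility: ΣzᵢKᵢ = 1.910, Σzᵢ/Kᵢ = 1.535 — both > 1, two phases present.
Newton–Raphson from ψ₁ = 0.31:
  ψ₁ = 0.310: g = 0.3922, g' = -1.184 → ψ₁ = 0.641
  ψ₁ = 0.641: g = 0.0370, g' = -1.095 → ψ₁ = 0.675
Converged at ψ₁ = 0.675.
Drum-1 compositions:
  A: x = 0.086, y = 0.307
  B: x = 0.036, y = 0.094
  C: x = 0.168, y = 0.401
  D: x = 0.710, y = 0.199
Drum-2 feed = drum-1 liquid: z₂ = (0.0860, 0.0361, 0.1683, 0.7096).
Drum 2:
Material balance + equilibrium reduce to Σ zᵢ(Kᵢ−1)/(1+ψ₂(Kᵢ−1)) = 0.
g(0) = ΣzᵢKᵢ − 1 = 0.633 and g(1) = 1 − Σzᵢ/Kᵢ = -0.609, so a root lies in (0, 1).
Newton iteration, ψ₂⁰ = 0.5:
  ψ₂ = 0.500: g = -0.1601, g' = -0.850 → ψ₂ = 0.312
  ψ₂ = 0.312: g = 0.0186, g' = -1.100 → ψ₂ = 0.328
  ψ₂ = 0.328: g = 0.0003, g' = -1.063 → ψ₂ = 0.329
Converged at ψ₂ = 0.329.
  A: x = 0.033, y = 0.194
  B: x = 0.017, y = 0.074
  C: x = 0.086, y = 0.335
  D: x = 0.863, y = 0.397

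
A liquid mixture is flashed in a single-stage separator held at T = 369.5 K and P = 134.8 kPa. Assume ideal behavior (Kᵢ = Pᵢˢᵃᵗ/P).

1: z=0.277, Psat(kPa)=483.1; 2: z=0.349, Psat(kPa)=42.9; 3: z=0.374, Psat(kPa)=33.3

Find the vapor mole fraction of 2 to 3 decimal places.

Raoult's law: Kᵢ = Pᵢˢᵃᵗ/P = Pᵢˢᵃᵗ/134.8.
  K_1 = 483.1/134.8 = 3.58383, K_2 = 42.9/134.8 = 0.31825, K_3 = 33.3/134.8 = 0.24703
Material balance + equilibrium reduce to Σ zᵢ(Kᵢ−1)/(1+ψ(Kᵢ−1)) = 0.
Feasibility: ΣzᵢKᵢ = 1.196, Σzᵢ/Kᵢ = 2.688 — both > 1, two phases present.
Iterate (Newton) starting at ψ = 0.5:
  ψ = 0.500: g = -0.5003, g' = -1.271 → ψ = 0.106
Converged at ψ = 0.106.
Compositions from xᵢ = zᵢ/(1+ψ(Kᵢ−1)), yᵢ = Kᵢxᵢ:
  1: x = 0.218, y = 0.780
  2: x = 0.376, y = 0.120
  3: x = 0.406, y = 0.100

y_2 = 0.120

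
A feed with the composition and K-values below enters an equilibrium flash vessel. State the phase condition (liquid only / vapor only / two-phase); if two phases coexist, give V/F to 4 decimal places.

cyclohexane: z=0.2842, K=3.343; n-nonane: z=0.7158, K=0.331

ΣzᵢKᵢ = 1.1870; Σzᵢ/Kᵢ = 2.2476.
Both exceed 1, so a two-phase solution exists.
Material balance + equilibrium reduce to Σ zᵢ(Kᵢ−1)/(1+ψ(Kᵢ−1)) = 0.
Newton–Raphson from ψ = 0.66:
  ψ = 0.6600: g = -0.59598, g' = -1.2678 → ψ = 0.1899
  ψ = 0.1899: g = -0.08774, g' = -1.1676 → ψ = 0.1148
  ψ = 0.1148: g = 0.00607, g' = -1.3448 → ψ = 0.1193
Converged at ψ = 0.1193.

two-phase, V/F = 0.1193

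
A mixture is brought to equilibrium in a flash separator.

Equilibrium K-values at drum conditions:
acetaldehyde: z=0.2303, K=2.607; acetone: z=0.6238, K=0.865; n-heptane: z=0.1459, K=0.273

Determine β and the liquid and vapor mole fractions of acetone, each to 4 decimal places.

β = 0.3658, x_acetone = 0.6562, y_acetone = 0.5676

Iterate (Newton) starting at β = 0.68:
  β = 0.6800: g = -0.12565, g' = -0.4512 → β = 0.4015
  β = 0.4015: g = -0.01388, g' = -0.3862 → β = 0.3656
  β = 0.3656: g = 0.00009, g' = -0.3916 → β = 0.3658
Converged at β = 0.3658.
Compositions from xᵢ = zᵢ/(1+β(Kᵢ−1)), yᵢ = Kᵢxᵢ:
  acetaldehyde: x = 0.1450, y = 0.3781
  acetone: x = 0.6562, y = 0.5676
  n-heptane: x = 0.1988, y = 0.0543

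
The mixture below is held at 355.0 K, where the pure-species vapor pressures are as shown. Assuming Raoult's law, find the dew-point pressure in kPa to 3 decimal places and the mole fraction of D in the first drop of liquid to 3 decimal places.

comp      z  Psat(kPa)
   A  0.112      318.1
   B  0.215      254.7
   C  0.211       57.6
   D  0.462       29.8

Pdew = 49.109 kPa, x_D = 0.761

At the dew point ψ → 1, so Σzᵢ/Kᵢ = 1 with Kᵢ = Pᵢˢᵃᵗ/P ⇒ 1/P = Σzᵢ/Pᵢˢᵃᵗ.
1/P = 0.112/318.1 + 0.215/254.7 + 0.211/57.6 + 0.462/29.8 = 0.020363 ⇒ P = 49.109 kPa
xᵢ = zᵢP/Pᵢˢᵃᵗ ⇒ x_D = 0.462·49.109/29.8 = 0.761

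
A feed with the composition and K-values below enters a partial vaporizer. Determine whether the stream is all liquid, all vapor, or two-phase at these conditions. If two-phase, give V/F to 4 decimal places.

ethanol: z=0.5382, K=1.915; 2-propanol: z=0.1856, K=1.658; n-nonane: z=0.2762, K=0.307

two-phase, V/F = 0.7169

ΣzᵢKᵢ = 1.4232; Σzᵢ/Kᵢ = 1.2927.
Both exceed 1, so a two-phase solution exists.
Rachford–Rice: g(ψ) = Σ zᵢ(Kᵢ−1)/(1+ψ(Kᵢ−1)) = 0.
Newton iteration, ψ⁰ = 0.34:
  ψ = 0.3400: g = 0.22499, g' = -0.5428 → ψ = 0.7545
  ψ = 0.7545: g = -0.02822, g' = -0.7762 → ψ = 0.7181
  ψ = 0.7181: g = -0.00093, g' = -0.7268 → ψ = 0.7169
Converged at ψ = 0.7169.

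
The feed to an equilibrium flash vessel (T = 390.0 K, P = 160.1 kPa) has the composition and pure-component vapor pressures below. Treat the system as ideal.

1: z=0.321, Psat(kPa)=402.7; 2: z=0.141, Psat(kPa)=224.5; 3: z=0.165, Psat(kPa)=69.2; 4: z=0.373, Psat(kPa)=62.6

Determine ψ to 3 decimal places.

Raoult's law: Kᵢ = Pᵢˢᵃᵗ/P = Pᵢˢᵃᵗ/160.1.
  K_1 = 402.7/160.1 = 2.51530, K_2 = 224.5/160.1 = 1.40225, K_3 = 69.2/160.1 = 0.43223, K_4 = 62.6/160.1 = 0.39101
Material balance + equilibrium reduce to Σ zᵢ(Kᵢ−1)/(1+ψ(Kᵢ−1)) = 0.
Feasibility: ΣzᵢKᵢ = 1.222, Σzᵢ/Kᵢ = 1.564 — both > 1, two phases present.
Newton iteration, ψ⁰ = 0.5:
  ψ = 0.500: g = -0.1335, g' = -0.644 → ψ = 0.293
  ψ = 0.293: g = -0.0011, g' = -0.653 → ψ = 0.291
Converged at ψ = 0.291.

ψ = 0.291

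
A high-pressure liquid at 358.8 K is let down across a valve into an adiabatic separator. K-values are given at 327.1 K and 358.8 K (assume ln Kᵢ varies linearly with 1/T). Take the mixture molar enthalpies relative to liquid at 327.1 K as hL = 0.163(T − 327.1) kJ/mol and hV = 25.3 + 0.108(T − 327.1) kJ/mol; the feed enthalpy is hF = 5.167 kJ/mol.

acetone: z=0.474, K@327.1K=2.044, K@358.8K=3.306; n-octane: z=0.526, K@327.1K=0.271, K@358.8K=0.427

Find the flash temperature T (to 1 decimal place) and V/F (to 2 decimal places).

Adiabatic flash: solve Rachford–Rice at each trial T, then check hF = ψ·hV(T) + (1−ψ)·hL(T).
  T = 327.1 K: K = (2.044, 0.271), RR gives ψ = 0.146, H_out = 3.703 kJ/mol
  T = 358.8 K: K = (3.306, 0.427), RR gives ψ = 0.599, H_out = 19.280 kJ/mol
  T = 343.0 K: K = (2.631, 0.344), RR gives ψ = 0.400, H_out = 12.361 kJ/mol
  T = 335.1 K: K = (2.328, 0.306), RR gives ψ = 0.287, H_out = 8.444 kJ/mol
  T = 331.1 K: K = (2.183, 0.288), RR gives ψ = 0.221, H_out = 6.205 kJ/mol
  T = 329.1 K: K = (2.113, 0.280), RR gives ψ = 0.185, H_out = 4.993 kJ/mol
Linear interpolation between T = 329.1 (H_out = 4.993) and T = 331.1 (H_out = 6.205) on hF = 5.167 gives T ≈ 329.4 K, at which ψ = 0.19.

T = 329.4 K, V/F = 0.19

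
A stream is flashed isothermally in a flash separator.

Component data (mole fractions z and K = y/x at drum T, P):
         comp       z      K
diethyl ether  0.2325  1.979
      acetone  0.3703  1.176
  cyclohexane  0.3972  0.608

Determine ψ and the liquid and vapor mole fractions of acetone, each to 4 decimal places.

ψ = 0.5938, x_acetone = 0.3353, y_acetone = 0.3943

Iterate (Newton) starting at ψ = 0.5:
  ψ = 0.5000: g = 0.01906, g' = -0.2046 → ψ = 0.5932
  ψ = 0.5932: g = 0.00013, g' = -0.2022 → ψ = 0.5938
Converged at ψ = 0.5938.
Compositions from xᵢ = zᵢ/(1+ψ(Kᵢ−1)), yᵢ = Kᵢxᵢ:
  diethyl ether: x = 0.1470, y = 0.2910
  acetone: x = 0.3353, y = 0.3943
  cyclohexane: x = 0.5177, y = 0.3148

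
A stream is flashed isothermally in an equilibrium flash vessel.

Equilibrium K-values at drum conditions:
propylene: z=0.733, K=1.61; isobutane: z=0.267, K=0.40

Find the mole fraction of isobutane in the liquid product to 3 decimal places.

Newton iteration, β⁰ = 0.53:
  β = 0.530: g = 0.1030, g' = -0.362 → β = 0.814
  β = 0.814: g = -0.0145, g' = -0.489 → β = 0.785
  β = 0.785: g = -0.0003, g' = -0.468 → β = 0.784
Converged at β = 0.784.
Compositions from xᵢ = zᵢ/(1+β(Kᵢ−1)), yᵢ = Kᵢxᵢ:
  propylene: x = 0.496, y = 0.798
  isobutane: x = 0.504, y = 0.202

x_isobutane = 0.504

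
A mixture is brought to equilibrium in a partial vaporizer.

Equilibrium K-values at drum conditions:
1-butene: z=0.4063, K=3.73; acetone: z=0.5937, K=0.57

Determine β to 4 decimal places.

β = 0.7274

Let β = V/F and solve Σ zᵢ(Kᵢ−1)/(1+β(Kᵢ−1)) = 0.
g(0) = ΣzᵢKᵢ − 1 = 0.8539 and g(1) = 1 − Σzᵢ/Kᵢ = -0.1505, so a root lies in (0, 1).
Binary case is linear: z₁(K₁−1)(1+β(K₂−1)) + z₂(K₂−1)(1+β(K₁−1)) = 0
⇒ β = [z₁(K₁−1)+z₂(K₂−1)] / [−(K₁−1)(K₂−1)] = 0.85391/1.17390 = 0.7274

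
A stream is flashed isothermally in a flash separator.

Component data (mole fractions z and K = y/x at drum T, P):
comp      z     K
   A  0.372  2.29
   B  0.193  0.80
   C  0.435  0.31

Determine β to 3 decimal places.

β = 0.190

Newton–Raphson from β = 0.5:
  β = 0.500: g = -0.2094, g' = -0.721 → β = 0.210
  β = 0.210: g = -0.0134, g' = -0.675 → β = 0.190
Converged at β = 0.190.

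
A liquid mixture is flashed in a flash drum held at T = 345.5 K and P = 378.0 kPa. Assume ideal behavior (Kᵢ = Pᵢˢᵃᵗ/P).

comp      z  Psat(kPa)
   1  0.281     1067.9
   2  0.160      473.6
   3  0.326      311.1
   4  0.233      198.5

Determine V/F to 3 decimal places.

Raoult's law: Kᵢ = Pᵢˢᵃᵗ/P = Pᵢˢᵃᵗ/378.0.
  K_1 = 1067.9/378.0 = 2.82513, K_2 = 473.6/378.0 = 1.25291, K_3 = 311.1/378.0 = 0.82302, K_4 = 198.5/378.0 = 0.52513
Rachford–Rice: g(V/F) = Σ zᵢ(Kᵢ−1)/(1+V/F(Kᵢ−1)) = 0.
g(0) = ΣzᵢKᵢ − 1 = 0.385 and g(1) = 1 − Σzᵢ/Kᵢ = -0.067, so a root lies in (0, 1).
Newton iteration, V/F⁰ = 0.5:
  V/F = 0.500: g = 0.0957, g' = -0.367 → V/F = 0.761
  V/F = 0.761: g = 0.0087, g' = -0.314 → V/F = 0.789
Converged at V/F = 0.789.

V/F = 0.789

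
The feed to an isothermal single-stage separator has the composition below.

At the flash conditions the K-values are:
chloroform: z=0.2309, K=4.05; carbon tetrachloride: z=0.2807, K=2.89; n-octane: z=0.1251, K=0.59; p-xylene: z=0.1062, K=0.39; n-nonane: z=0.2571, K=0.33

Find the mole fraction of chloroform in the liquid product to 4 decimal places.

Rachford–Rice: g(ψ) = Σ zᵢ(Kᵢ−1)/(1+ψ(Kᵢ−1)) = 0.
Feasibility: ΣzᵢKᵢ = 1.9464, Σzᵢ/Kᵢ = 1.4176 — both > 1, two phases present.
Iterate (Newton) starting at ψ = 0.5:
  ψ = 0.5000: g = 0.13491, g' = -0.9780 → ψ = 0.6379
  ψ = 0.6379: g = 0.00324, g' = -0.9501 → ψ = 0.6414
Converged at ψ = 0.6414.
Compositions from xᵢ = zᵢ/(1+ψ(Kᵢ−1)), yᵢ = Kᵢxᵢ:
  chloroform: x = 0.0781, y = 0.3163
  carbon tetrachloride: x = 0.1269, y = 0.3667
  n-octane: x = 0.1697, y = 0.1001
  p-xylene: x = 0.1744, y = 0.0680
  n-nonane: x = 0.4508, y = 0.1488

x_chloroform = 0.0781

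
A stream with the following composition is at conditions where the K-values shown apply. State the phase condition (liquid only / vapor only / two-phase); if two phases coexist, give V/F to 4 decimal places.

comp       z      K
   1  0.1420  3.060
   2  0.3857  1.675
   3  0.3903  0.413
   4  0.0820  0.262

two-phase, V/F = 0.3674

ΣzᵢKᵢ = 1.2632; Σzᵢ/Kᵢ = 1.5347.
Both exceed 1, so a two-phase solution exists.
Newton–Raphson from ψ = 0.61:
  ψ = 0.6100: g = -0.15292, g' = -0.6806 → ψ = 0.3853
  ψ = 0.3853: g = -0.01094, g' = -0.6098 → ψ = 0.3674
Converged at ψ = 0.3674.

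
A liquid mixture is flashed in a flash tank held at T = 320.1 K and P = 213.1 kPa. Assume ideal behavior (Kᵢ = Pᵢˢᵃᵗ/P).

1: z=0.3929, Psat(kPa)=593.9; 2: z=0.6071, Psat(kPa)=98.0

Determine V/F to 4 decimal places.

V/F = 0.3877

Raoult's law: Kᵢ = Pᵢˢᵃᵗ/P = Pᵢˢᵃᵗ/213.1.
  K_1 = 593.9/213.1 = 2.786954, K_2 = 98.0/213.1 = 0.459878
Material balance + equilibrium reduce to Σ zᵢ(Kᵢ−1)/(1+V/F(Kᵢ−1)) = 0.
g(0) = ΣzᵢKᵢ − 1 = 0.3742 and g(1) = 1 − Σzᵢ/Kᵢ = -0.4611, so a root lies in (0, 1).
Binary case is linear: z₁(K₁−1)(1+V/F(K₂−1)) + z₂(K₂−1)(1+V/F(K₁−1)) = 0
⇒ V/F = [z₁(K₁−1)+z₂(K₂−1)] / [−(K₁−1)(K₂−1)] = 0.37419/0.96517 = 0.3877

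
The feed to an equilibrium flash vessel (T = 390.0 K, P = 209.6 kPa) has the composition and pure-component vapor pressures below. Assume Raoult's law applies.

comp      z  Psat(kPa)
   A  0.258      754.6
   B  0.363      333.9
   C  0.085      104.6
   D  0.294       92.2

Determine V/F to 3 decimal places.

Raoult's law: Kᵢ = Pᵢˢᵃᵗ/P = Pᵢˢᵃᵗ/209.6.
  K_A = 754.6/209.6 = 3.60019, K_B = 333.9/209.6 = 1.59303, K_C = 104.6/209.6 = 0.49905, K_D = 92.2/209.6 = 0.43989
Newton iteration, V/F⁰ = 0.43:
  V/F = 0.430: g = 0.2171, g' = -0.665 → V/F = 0.757
  V/F = 0.757: g = 0.0203, g' = -0.592 → V/F = 0.791
Converged at V/F = 0.791.

V/F = 0.791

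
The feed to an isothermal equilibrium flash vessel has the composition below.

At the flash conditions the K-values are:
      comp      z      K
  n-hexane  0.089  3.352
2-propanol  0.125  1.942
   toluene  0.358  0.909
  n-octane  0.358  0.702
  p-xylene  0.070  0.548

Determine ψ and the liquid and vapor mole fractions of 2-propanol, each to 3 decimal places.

ψ = 0.399, x_2-propanol = 0.091, y_2-propanol = 0.176

Rachford–Rice: g(ψ) = Σ zᵢ(Kᵢ−1)/(1+ψ(Kᵢ−1)) = 0.
Feasibility: ΣzᵢKᵢ = 1.156, Σzᵢ/Kᵢ = 1.122 — both > 1, two phases present.
Newton iteration, ψ⁰ = 0.5:
  ψ = 0.500: g = -0.0241, g' = -0.226 → ψ = 0.393
  ψ = 0.393: g = 0.0015, g' = -0.257 → ψ = 0.399
Converged at ψ = 0.399.
Compositions from xᵢ = zᵢ/(1+ψ(Kᵢ−1)), yᵢ = Kᵢxᵢ:
  n-hexane: x = 0.046, y = 0.154
  2-propanol: x = 0.091, y = 0.176
  toluene: x = 0.371, y = 0.338
  n-octane: x = 0.406, y = 0.285
  p-xylene: x = 0.085, y = 0.047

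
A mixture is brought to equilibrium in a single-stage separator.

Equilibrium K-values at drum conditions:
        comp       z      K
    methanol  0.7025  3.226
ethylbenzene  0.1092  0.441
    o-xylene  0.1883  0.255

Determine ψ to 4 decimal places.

Material balance + equilibrium reduce to Σ zᵢ(Kᵢ−1)/(1+ψ(Kᵢ−1)) = 0.
g(0) = ΣzᵢKᵢ − 1 = 1.3624 and g(1) = 1 − Σzᵢ/Kᵢ = -0.2038, so a root lies in (0, 1).
Iterate (Newton) starting at ψ = 0.5:
  ψ = 0.5000: g = 0.43179, g' = -1.1108 → ψ = 0.8887
  ψ = 0.8887: g = -0.01141, g' = -1.4425 → ψ = 0.8808
  ψ = 0.8808: g = -0.00011, g' = -1.4137 → ψ = 0.8807
Converged at ψ = 0.8807.

ψ = 0.8807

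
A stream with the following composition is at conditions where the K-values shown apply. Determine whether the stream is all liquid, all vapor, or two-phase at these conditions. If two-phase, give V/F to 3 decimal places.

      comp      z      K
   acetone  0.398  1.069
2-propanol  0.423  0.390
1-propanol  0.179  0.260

all liquid

ΣzᵢKᵢ = 0.637; Σzᵢ/Kᵢ = 2.145.
Since ΣzᵢKᵢ < 1 the mixture is below its bubble point — single liquid phase.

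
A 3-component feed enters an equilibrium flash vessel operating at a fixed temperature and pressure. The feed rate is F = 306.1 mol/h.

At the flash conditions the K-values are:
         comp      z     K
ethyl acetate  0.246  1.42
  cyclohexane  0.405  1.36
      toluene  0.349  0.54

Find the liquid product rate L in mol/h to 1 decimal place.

Newton iteration, ψ⁰ = 0.58:
  ψ = 0.580: g = -0.0153, g' = -0.201 → ψ = 0.504
  ψ = 0.504: g = -0.0004, g' = -0.192 → ψ = 0.502
Converged at ψ = 0.502.
Then V = ψ·F = 0.5024·306.1 = 153.8 mol/h and L = F − V = 152.3 mol/h.

L = 152.3 mol/h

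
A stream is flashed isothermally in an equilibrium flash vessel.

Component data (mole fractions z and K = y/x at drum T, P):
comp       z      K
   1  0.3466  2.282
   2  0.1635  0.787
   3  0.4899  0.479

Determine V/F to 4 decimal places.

V/F = 0.2623

Material balance + equilibrium reduce to Σ zᵢ(Kᵢ−1)/(1+V/F(Kᵢ−1)) = 0.
Feasibility: ΣzᵢKᵢ = 1.1543, Σzᵢ/Kᵢ = 1.3824 — both > 1, two phases present.
Newton iteration, V/F⁰ = 0.5:
  V/F = 0.5000: g = -0.11335, g' = -0.4640 → V/F = 0.2557
  V/F = 0.2557: g = 0.00334, g' = -0.5084 → V/F = 0.2623
Converged at V/F = 0.2623.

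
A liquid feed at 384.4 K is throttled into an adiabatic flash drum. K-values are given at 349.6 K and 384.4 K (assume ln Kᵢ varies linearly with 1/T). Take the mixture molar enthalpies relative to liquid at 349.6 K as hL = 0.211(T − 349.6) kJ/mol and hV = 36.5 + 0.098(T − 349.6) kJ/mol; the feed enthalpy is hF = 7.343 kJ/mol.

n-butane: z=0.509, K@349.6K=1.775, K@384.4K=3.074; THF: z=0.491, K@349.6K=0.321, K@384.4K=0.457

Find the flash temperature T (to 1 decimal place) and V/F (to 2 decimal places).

T = 352.2 K, V/F = 0.19

Adiabatic flash: solve Rachford–Rice at each trial T, then check hF = ψ·hV(T) + (1−ψ)·hL(T).
  T = 349.6 K: K = (1.775, 0.321), RR gives ψ = 0.116, H_out = 4.237 kJ/mol
  T = 384.4 K: K = (3.074, 0.457), RR gives ψ = 0.701, H_out = 30.161 kJ/mol
  T = 367.0 K: K = (2.366, 0.386), RR gives ψ = 0.470, H_out = 19.902 kJ/mol
  T = 358.3 K: K = (2.057, 0.353), RR gives ψ = 0.322, H_out = 13.270 kJ/mol
  T = 354.0 K: K = (1.914, 0.337), RR gives ψ = 0.230, H_out = 9.226 kJ/mol
  T = 351.8 K: K = (1.844, 0.329), RR gives ψ = 0.176, H_out = 6.862 kJ/mol
Linear interpolation between T = 351.8 (H_out = 6.862) and T = 354.0 (H_out = 9.226) on hF = 7.343 gives T ≈ 352.2 K, at which ψ = 0.19.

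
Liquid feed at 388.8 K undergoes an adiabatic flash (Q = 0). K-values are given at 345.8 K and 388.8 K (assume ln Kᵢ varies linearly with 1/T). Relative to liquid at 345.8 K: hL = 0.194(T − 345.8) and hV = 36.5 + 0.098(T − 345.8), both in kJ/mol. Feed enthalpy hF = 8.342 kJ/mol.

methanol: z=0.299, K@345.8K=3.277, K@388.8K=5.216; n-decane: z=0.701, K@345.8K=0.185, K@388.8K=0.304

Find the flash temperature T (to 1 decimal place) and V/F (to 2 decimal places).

Adiabatic flash: solve Rachford–Rice at each trial T, then check hF = ψ·hV(T) + (1−ψ)·hL(T).
  T = 345.8 K: K = (3.277, 0.185), RR gives ψ = 0.059, H_out = 2.154 kJ/mol
  T = 388.8 K: K = (5.216, 0.304), RR gives ψ = 0.263, H_out = 16.866 kJ/mol
  T = 367.3 K: K = (4.191, 0.241), RR gives ψ = 0.174, H_out = 10.165 kJ/mol
  T = 356.6 K: K = (3.722, 0.212), RR gives ψ = 0.122, H_out = 6.417 kJ/mol
  T = 362.0 K: K = (3.955, 0.226), RR gives ψ = 0.149, H_out = 8.356 kJ/mol
  T = 359.3 K: K = (3.838, 0.219), RR gives ψ = 0.136, H_out = 7.400 kJ/mol
  T = 360.6 K: K = (3.894, 0.222), RR gives ψ = 0.142, H_out = 7.863 kJ/mol
Linear interpolation between T = 360.6 (H_out = 7.863) and T = 362.0 (H_out = 8.356) on hF = 8.342 gives T ≈ 362.0 K, at which ψ = 0.15.

T = 362.0 K, V/F = 0.15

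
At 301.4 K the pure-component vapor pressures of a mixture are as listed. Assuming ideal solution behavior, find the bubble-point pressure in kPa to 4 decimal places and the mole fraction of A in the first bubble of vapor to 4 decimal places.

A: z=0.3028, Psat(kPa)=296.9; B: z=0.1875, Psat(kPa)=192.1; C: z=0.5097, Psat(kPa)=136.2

At the bubble point ψ → 0, so ΣzᵢKᵢ = 1 with Kᵢ = Pᵢˢᵃᵗ/P ⇒ P = ΣzᵢPᵢˢᵃᵗ.
P = 0.3028·296.9 + 0.1875·192.1 + 0.5097·136.2 = 195.3412 kPa
yᵢ = zᵢPᵢˢᵃᵗ/P ⇒ y_A = 0.3028·296.9/195.3412 = 0.4602

Pbub = 195.3412 kPa, y_A = 0.4602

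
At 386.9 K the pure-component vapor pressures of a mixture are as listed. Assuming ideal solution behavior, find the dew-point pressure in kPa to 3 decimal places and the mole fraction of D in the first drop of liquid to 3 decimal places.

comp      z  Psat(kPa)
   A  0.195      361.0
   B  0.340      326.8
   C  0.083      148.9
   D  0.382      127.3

Pdew = 194.599 kPa, x_D = 0.584

At the dew point ψ → 1, so Σzᵢ/Kᵢ = 1 with Kᵢ = Pᵢˢᵃᵗ/P ⇒ 1/P = Σzᵢ/Pᵢˢᵃᵗ.
1/P = 0.195/361.0 + 0.340/326.8 + 0.083/148.9 + 0.382/127.3 = 0.005139 ⇒ P = 194.599 kPa
xᵢ = zᵢP/Pᵢˢᵃᵗ ⇒ x_D = 0.382·194.599/127.3 = 0.584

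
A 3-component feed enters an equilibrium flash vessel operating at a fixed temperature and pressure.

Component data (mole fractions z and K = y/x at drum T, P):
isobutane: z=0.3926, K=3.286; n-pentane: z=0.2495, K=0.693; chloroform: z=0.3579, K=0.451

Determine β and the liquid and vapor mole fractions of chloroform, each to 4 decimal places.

Rachford–Rice: g(β) = Σ zᵢ(Kᵢ−1)/(1+β(Kᵢ−1)) = 0.
g(0) = ΣzᵢKᵢ − 1 = 0.6244 and g(1) = 1 − Σzᵢ/Kᵢ = -0.2731, so a root lies in (0, 1).
Iterate (Newton) starting at β = 0.68:
  β = 0.6800: g = -0.05901, g' = -0.6266 → β = 0.5858
  β = 0.5858: g = 0.00063, g' = -0.6443 → β = 0.5868
Converged at β = 0.5868.
Compositions from xᵢ = zᵢ/(1+β(Kᵢ−1)), yᵢ = Kᵢxᵢ:
  isobutane: x = 0.1677, y = 0.5510
  n-pentane: x = 0.3043, y = 0.2109
  chloroform: x = 0.5280, y = 0.2381

β = 0.5868, x_chloroform = 0.5280, y_chloroform = 0.2381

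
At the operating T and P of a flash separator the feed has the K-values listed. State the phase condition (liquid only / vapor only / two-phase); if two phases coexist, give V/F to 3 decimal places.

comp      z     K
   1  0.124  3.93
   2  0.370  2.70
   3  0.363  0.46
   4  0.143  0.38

two-phase, V/F = 0.615

ΣzᵢKᵢ = 1.708; Σzᵢ/Kᵢ = 1.334.
Both exceed 1, so a two-phase solution exists.
Newton iteration, ψ⁰ = 0.41:
  ψ = 0.410: g = 0.1651, g' = -0.864 → ψ = 0.601
  ψ = 0.601: g = 0.0112, g' = -0.773 → ψ = 0.615
Converged at ψ = 0.615.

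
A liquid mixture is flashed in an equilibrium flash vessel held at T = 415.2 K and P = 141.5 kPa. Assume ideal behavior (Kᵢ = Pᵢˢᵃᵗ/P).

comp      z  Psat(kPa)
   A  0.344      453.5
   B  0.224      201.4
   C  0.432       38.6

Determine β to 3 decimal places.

Raoult's law: Kᵢ = Pᵢˢᵃᵗ/P = Pᵢˢᵃᵗ/141.5.
  K_A = 453.5/141.5 = 3.20495, K_B = 201.4/141.5 = 1.42332, K_C = 38.6/141.5 = 0.27279
Newton–Raphson from β = 0.48:
  β = 0.480: g = -0.0353, g' = -0.962 → β = 0.443
Converged at β = 0.443.

β = 0.443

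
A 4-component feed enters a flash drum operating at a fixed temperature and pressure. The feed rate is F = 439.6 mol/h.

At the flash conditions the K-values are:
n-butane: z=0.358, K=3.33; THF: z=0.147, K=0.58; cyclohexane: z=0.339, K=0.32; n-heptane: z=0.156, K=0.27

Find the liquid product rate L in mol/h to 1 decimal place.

Let ψ = V/F and solve Σ zᵢ(Kᵢ−1)/(1+ψ(Kᵢ−1)) = 0.
Feasibility: ΣzᵢKᵢ = 1.428, Σzᵢ/Kᵢ = 1.998 — both > 1, two phases present.
Iterate (Newton) starting at ψ = 0.5:
  ψ = 0.500: g = -0.2215, g' = -1.022 → ψ = 0.283
  ψ = 0.283: g = 0.0033, g' = -1.111 → ψ = 0.286
Converged at ψ = 0.286.
Then V = ψ·F = 0.2863·439.6 = 125.8 mol/h and L = F − V = 313.8 mol/h.

L = 313.8 mol/h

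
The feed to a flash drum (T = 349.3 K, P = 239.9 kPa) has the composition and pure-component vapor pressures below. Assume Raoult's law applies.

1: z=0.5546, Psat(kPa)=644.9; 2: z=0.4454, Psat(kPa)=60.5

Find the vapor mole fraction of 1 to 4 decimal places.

Raoult's law: Kᵢ = Pᵢˢᵃᵗ/P = Pᵢˢᵃᵗ/239.9.
  K_1 = 644.9/239.9 = 2.688203, K_2 = 60.5/239.9 = 0.252188
Let ψ = V/F and solve Σ zᵢ(Kᵢ−1)/(1+ψ(Kᵢ−1)) = 0.
Feasibility: ΣzᵢKᵢ = 1.6032, Σzᵢ/Kᵢ = 1.9724 — both > 1, two phases present.
Newton–Raphson from ψ = 0.5:
  ψ = 0.5000: g = -0.02427, g' = -1.1002 → ψ = 0.4779
  ψ = 0.4779: g = -0.00015, g' = -1.0874 → ψ = 0.4778
Converged at ψ = 0.4778.
Compositions from xᵢ = zᵢ/(1+ψ(Kᵢ−1)), yᵢ = Kᵢxᵢ:
  1: x = 0.3070, y = 0.8252
  2: x = 0.6930, y = 0.1748

y_1 = 0.8252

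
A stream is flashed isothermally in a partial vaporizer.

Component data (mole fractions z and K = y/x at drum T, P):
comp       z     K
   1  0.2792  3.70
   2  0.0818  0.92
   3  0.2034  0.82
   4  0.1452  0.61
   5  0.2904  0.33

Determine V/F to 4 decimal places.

Newton–Raphson from V/F = 0.5:
  V/F = 0.5000: g = -0.08920, g' = -0.7059 → V/F = 0.3737
  V/F = 0.3737: g = 0.00343, g' = -0.7747 → V/F = 0.3781
Converged at V/F = 0.3781.

V/F = 0.3781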